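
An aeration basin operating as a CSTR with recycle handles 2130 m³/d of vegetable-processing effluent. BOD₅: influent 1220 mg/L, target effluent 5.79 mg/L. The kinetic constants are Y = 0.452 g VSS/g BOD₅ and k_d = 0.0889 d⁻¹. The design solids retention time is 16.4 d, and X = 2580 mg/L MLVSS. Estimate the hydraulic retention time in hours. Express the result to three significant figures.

τ ≈ 34.1 h

Steady-state biomass mass balance: V·X·(1 + k_d·θ_c) = Y·Q·(S₀ − S)·θ_c, so V = 0.452 × 2130 × (1220 − 5.79) × 16.4 / [2580 × (1 + 0.0889 × 16.4)] = 1.92×10^7 / 6342 = 3023 m³.
Hydraulic retention time τ = V/Q = 3023 / 2130 = 1.419 d = 34.06 h.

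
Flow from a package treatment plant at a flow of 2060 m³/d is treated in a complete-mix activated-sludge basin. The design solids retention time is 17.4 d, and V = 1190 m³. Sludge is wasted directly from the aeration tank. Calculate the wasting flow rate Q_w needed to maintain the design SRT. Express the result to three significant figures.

Wasting from the aeration tank: Q_w = V / θ_c = 1190 / 17.4 = 68.39 m³/d.

Q_w ≈ 68.4 m³/d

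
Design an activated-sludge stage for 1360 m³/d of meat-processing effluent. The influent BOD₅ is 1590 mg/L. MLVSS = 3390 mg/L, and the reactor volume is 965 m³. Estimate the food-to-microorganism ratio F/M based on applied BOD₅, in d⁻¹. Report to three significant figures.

Food-to-microorganism ratio F/M = Q S₀ / (V X) = 1360 × 1590 / (965.0 × 3390) = 0.6610 d⁻¹.

F/M ≈ 0.661 d⁻¹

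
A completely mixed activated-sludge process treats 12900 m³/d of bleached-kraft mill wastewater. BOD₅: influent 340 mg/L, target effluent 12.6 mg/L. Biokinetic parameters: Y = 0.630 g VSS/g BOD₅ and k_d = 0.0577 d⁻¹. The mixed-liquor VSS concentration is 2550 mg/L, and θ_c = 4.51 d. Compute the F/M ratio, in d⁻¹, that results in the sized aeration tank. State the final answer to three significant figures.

F/M ≈ 0.461 d⁻¹

From the SRT design equation V = Y Q (S₀−S) θ_c / [X (1 + k_d θ_c)] = 0.630 × 12900 × (340 − 12.6) × 4.51 / [2550 × (1 + 0.0577 × 4.51)] = 1.2×10^7 / 3214 = 3734 m³.
F/M = Q·S₀ / (V·X) = 12900 × 340 / (3734 × 2550) = 0.4606 g BOD₅·(g VSS·d)⁻¹.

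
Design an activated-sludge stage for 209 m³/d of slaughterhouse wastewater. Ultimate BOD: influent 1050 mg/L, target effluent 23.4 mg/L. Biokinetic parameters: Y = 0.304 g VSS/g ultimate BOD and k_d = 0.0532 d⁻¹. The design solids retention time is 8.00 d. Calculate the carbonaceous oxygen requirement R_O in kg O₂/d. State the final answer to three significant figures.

Observed yield with endogenous decay: Y_obs = Y / (1 + k_d·θ_c) = 0.304 / (1 + 0.0532 × 8.00) = 0.304 / 1.426 = 0.2132 g VSS/g ultimate BOD.
Q·(S₀ − S) = 209 × (1050 − 23.4) × 10⁻³ = 214.6 kg/d removed.
Net sludge production P_X = 0.2132 × 214.6 = 45.75 kg VSS/d.
R_O = Q·ΔS − 1.42 P_X = 214.6 − 64.97 = 149.6 kg O₂/d.

R_O ≈ 150 kg O₂/d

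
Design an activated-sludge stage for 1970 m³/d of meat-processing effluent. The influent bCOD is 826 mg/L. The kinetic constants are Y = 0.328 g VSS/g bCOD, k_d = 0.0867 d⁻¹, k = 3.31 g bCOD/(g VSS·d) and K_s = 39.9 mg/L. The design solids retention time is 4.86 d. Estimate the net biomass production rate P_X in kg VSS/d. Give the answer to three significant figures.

For a completely mixed reactor with recycle the Lawrence–McCarty relation gives S = K_s·(1 + k_d·θ_c) / [θ_c·(Y·k − k_d) − 1] = 39.9 × (1 + 0.0867 × 4.86) / [4.86 × (0.328 × 3.31 − 0.0867) − 1] = 56.71 / 3.855 = 14.71 mg/L.
Observed yield with endogenous decay: Y_obs = Y / (1 + k_d·θ_c) = 0.328 / (1 + 0.0867 × 4.86) = 0.328 / 1.421 = 0.2308 g VSS/g bCOD.
Mass of bCOD removed per day: Q(S₀ − S) = 1970 × 811.3 g/m³ = 1598 kg/d.
P_X = Y_obs · Q(S₀ − S) = 0.2308 × 1598 = 368.8 kg VSS/d.

P_X ≈ 369 kg VSS/d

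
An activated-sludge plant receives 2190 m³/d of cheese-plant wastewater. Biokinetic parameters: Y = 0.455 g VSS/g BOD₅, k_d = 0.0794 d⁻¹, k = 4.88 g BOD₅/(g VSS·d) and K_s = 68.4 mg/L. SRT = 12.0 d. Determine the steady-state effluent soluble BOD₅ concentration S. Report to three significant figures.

S ≈ 5.41 mg/L

Effluent substrate depends only on kinetics and SRT: S = K_s(1 + k_d θ_c) / [θ_c(Yk − k_d) − 1] = 68.4 × (1 + 0.0794 × 12.0) / [12.0 × (0.455 × 4.88 − 0.0794) − 1] = 133.6 / 24.69 = 5.410 mg/L.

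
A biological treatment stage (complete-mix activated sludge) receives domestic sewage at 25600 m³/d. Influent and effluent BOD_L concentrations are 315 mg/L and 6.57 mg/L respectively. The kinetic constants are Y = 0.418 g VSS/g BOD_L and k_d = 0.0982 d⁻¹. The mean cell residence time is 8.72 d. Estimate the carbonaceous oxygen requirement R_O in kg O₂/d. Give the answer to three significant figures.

R_O ≈ 5370 kg O₂/d

Y_obs = Y / (1 + k_d θ_c) = 0.418 / (1 + 0.0982 × 8.72) = 0.418 / 1.856 = 0.2252.
Q·(S₀ − S) = 25600 × (315 − 6.57) × 10⁻³ = 7896 kg/d removed.
Biomass synthesised: P_X = Y_obs × 7896 = 1778 kg VSS/d.
R_O = Q·ΔS − 1.42 P_X = 7896 − 2525 = 5371 kg O₂/d.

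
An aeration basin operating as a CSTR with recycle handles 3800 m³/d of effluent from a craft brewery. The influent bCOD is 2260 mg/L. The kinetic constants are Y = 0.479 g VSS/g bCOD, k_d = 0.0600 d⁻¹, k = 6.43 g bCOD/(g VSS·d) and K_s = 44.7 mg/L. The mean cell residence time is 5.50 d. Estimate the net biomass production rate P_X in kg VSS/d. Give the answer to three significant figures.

P_X ≈ 3090 kg VSS/d

From the Monod/SRT balance for a CMAS, S = K_s·(1+k_d θ_c)/[θ_c·(Y k − k_d) − 1] = 44.7 × (1 + 0.0600 × 5.50) / [5.50 × (0.479 × 6.43 − 0.0600) − 1] = 59.45 / 15.61 = 3.809 mg/L.
Correct the yield for decay: Y_obs = Y/(1 + k_d θ_c) = 0.479 / (1 + 0.0600 × 5.50) = 0.479 / 1.330 = 0.3602.
Substrate removed = Q·(S₀ − S) = 3800 m³/d × (2260 − 3.81) g/m³ = 8.57×10^6 g/d = 8574 kg/d.
P_X = Y_obs · Q(S₀ − S) = 0.3602 × 8574 = 3088 kg VSS/d.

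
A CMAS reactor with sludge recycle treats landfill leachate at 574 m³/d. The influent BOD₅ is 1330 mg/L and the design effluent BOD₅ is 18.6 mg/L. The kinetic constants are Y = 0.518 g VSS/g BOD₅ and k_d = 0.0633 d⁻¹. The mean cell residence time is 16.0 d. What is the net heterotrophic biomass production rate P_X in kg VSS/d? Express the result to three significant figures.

Observed yield with endogenous decay: Y_obs = Y / (1 + k_d·θ_c) = 0.518 / (1 + 0.0633 × 16.0) = 0.518 / 2.013 = 0.2574 g VSS/g BOD₅.
Substrate removed = Q·(S₀ − S) = 574 m³/d × (1330 − 18.6) g/m³ = 7.53×10^5 g/d = 752.7 kg/d.
So the net sludge growth is P_X = 0.2574 × 752.7 = 193.7 kg VSS/d.

P_X ≈ 194 kg VSS/d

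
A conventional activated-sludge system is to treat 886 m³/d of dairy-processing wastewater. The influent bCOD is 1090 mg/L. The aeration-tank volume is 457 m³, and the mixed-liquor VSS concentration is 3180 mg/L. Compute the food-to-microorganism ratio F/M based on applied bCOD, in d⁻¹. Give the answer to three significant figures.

F/M ≈ 0.665 d⁻¹

Food-to-microorganism ratio F/M = Q S₀ / (V X) = 886 × 1090 / (457.0 × 3180) = 0.6645 d⁻¹.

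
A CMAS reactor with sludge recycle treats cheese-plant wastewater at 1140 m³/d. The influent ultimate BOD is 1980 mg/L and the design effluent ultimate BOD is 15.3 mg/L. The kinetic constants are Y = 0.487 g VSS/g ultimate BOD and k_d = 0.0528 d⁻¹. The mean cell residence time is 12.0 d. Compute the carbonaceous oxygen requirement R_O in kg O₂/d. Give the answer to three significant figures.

R_O ≈ 1290 kg O₂/d

Y_obs = Y / (1 + k_d θ_c) = 0.487 / (1 + 0.0528 × 12.0) = 0.487 / 1.634 = 0.2981.
Mass of ultimate BOD removed per day: Q(S₀ − S) = 1140 × 1965 g/m³ = 2240 kg/d.
Biomass synthesised: P_X = Y_obs × 2240 = 667.7 kg VSS/d.
Carbonaceous O₂ demand = substrate oxidised − cell-mass equivalent = 2240 − 1.42 × 667.7 = 1292 kg O₂/d.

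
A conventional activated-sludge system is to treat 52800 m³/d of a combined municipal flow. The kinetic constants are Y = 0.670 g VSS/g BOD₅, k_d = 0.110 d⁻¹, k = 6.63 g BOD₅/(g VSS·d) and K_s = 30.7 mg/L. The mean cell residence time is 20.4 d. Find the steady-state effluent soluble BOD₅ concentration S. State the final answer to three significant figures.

Effluent substrate depends only on kinetics and SRT: S = K_s(1 + k_d θ_c) / [θ_c(Yk − k_d) − 1] = 30.7 × (1 + 0.110 × 20.4) / [20.4 × (0.670 × 6.63 − 0.110) − 1] = 99.59 / 87.37 = 1.140 mg/L.

S ≈ 1.14 mg/L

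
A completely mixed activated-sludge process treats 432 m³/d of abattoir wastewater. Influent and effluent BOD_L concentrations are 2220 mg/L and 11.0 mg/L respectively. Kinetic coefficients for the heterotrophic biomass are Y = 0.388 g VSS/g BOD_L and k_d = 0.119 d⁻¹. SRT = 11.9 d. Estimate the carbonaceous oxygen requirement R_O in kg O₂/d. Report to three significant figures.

Correct the yield for decay: Y_obs = Y/(1 + k_d θ_c) = 0.388 / (1 + 0.119 × 11.9) = 0.388 / 2.416 = 0.1606.
Q·(S₀ − S) = 432 × (2220 − 11.0) × 10⁻³ = 954.3 kg/d removed.
Biomass synthesised: P_X = Y_obs × 954.3 = 153.2 kg VSS/d.
Carbonaceous O₂ demand = substrate oxidised − cell-mass equivalent = 954.3 − 1.42 × 153.2 = 736.7 kg O₂/d.

R_O ≈ 737 kg O₂/d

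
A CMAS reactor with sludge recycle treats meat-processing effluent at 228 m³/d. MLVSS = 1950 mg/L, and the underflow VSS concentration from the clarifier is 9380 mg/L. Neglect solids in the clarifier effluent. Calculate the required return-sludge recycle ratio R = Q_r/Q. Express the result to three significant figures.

R ≈ 0.262

Solids balance on the clarifier gives (1+R)X = R·X_r, so R = X/(X_r − X) = 1950 / (9380 − 1950) = 0.2624.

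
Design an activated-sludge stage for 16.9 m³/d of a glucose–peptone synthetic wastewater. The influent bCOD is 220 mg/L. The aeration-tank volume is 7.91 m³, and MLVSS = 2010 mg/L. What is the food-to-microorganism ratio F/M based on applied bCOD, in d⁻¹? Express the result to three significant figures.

F/M ≈ 0.234 d⁻¹

Food-to-microorganism ratio F/M = Q S₀ / (V X) = 16.9 × 220 / (7.910 × 2010) = 0.2338 d⁻¹.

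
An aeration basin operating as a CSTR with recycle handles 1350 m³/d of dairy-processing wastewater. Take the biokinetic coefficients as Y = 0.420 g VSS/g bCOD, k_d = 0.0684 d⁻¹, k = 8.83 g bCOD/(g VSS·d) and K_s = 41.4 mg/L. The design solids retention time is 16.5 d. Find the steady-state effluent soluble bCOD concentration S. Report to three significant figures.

From the Monod/SRT balance for a CMAS, S = K_s·(1+k_d θ_c)/[θ_c·(Y k − k_d) − 1] = 41.4 × (1 + 0.0684 × 16.5) / [16.5 × (0.420 × 8.83 − 0.0684) − 1] = 88.12 / 59.06 = 1.492 mg/L.

S ≈ 1.49 mg/L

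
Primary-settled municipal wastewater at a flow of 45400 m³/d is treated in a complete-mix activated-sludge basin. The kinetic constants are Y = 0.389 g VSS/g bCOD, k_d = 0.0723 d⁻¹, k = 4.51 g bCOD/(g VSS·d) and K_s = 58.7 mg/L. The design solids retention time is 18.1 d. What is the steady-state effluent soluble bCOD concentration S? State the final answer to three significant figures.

Effluent substrate depends only on kinetics and SRT: S = K_s(1 + k_d θ_c) / [θ_c(Yk − k_d) − 1] = 58.7 × (1 + 0.0723 × 18.1) / [18.1 × (0.389 × 4.51 − 0.0723) − 1] = 135.5 / 29.45 = 4.602 mg/L.

S ≈ 4.60 mg/L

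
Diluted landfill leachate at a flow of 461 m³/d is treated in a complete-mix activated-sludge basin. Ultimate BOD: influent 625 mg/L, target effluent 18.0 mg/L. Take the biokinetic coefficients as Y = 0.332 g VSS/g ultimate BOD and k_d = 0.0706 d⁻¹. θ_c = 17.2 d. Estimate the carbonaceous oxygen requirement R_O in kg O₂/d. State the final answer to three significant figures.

R_O ≈ 220 kg O₂/d

Correct the yield for decay: Y_obs = Y/(1 + k_d θ_c) = 0.332 / (1 + 0.0706 × 17.2) = 0.332 / 2.214 = 0.1499.
ΔS = 625 − 18.0 = 607.0 mg/L, so the substrate removal rate is 461 × 607.0/1000 = 279.8 kg ultimate BOD/d.
P_X = Y_obs·Q·(S₀ − S) = 0.1499 × 279.8 = 41.96 kg VSS/d.
Carbonaceous O₂ demand = substrate oxidised − cell-mass equivalent = 279.8 − 1.42 × 41.96 = 220.3 kg O₂/d.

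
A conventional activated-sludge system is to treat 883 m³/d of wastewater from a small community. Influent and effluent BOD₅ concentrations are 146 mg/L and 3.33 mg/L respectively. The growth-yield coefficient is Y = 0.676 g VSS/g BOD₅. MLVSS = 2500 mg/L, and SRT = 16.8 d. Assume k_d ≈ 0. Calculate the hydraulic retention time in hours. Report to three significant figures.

τ ≈ 15.6 h

Biomass mass balance (decay neglected): V·X = Y·Q·(S₀ − S)·θ_c, so V = 0.676 × 883 × (146 − 3.33) × 16.8 / 2500 = 572.3 m³.
Hydraulic retention time τ = V/Q = 572.3 / 883 = 0.6481 d = 15.55 h.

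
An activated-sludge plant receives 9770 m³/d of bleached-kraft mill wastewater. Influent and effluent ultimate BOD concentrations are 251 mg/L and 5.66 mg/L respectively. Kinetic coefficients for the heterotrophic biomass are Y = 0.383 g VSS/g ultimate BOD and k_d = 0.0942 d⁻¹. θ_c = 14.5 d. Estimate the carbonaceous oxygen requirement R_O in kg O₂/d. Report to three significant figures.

R_O ≈ 1850 kg O₂/d

Observed yield with endogenous decay: Y_obs = Y / (1 + k_d·θ_c) = 0.383 / (1 + 0.0942 × 14.5) = 0.383 / 2.366 = 0.1619 g VSS/g ultimate BOD.
ΔS = 251 − 5.66 = 245.3 mg/L, so the substrate removal rate is 9770 × 245.3/1000 = 2397 kg ultimate BOD/d.
Net sludge production P_X = 0.1619 × 2397 = 388.0 kg VSS/d.
R_O = Q·(S₀ − S) − 1.42·P_X = 2397 − 1.42 × 388.0 = 1846 kg O₂/d.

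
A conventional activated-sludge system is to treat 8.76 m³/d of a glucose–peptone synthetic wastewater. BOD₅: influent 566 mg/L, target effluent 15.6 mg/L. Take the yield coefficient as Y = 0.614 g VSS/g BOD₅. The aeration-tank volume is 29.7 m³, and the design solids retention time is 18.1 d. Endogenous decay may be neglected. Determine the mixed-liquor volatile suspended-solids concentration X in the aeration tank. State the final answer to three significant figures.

Without decay, X = Y Q (S₀−S) θ_c / V = 0.614 × 8.76 × (566 − 15.6) × 18.1 / 29.7 = 1804 mg/L.

X ≈ 1800 mg/L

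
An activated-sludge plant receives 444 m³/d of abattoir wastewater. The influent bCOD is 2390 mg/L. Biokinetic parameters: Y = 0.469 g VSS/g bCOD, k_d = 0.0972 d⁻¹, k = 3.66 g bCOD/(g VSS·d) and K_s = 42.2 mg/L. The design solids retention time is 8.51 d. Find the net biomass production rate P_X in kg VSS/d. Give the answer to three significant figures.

P_X ≈ 272 kg VSS/d

From the Monod/SRT balance for a CMAS, S = K_s·(1+k_d θ_c)/[θ_c·(Y k − k_d) − 1] = 42.2 × (1 + 0.0972 × 8.51) / [8.51 × (0.469 × 3.66 − 0.0972) − 1] = 77.11 / 12.78 = 6.033 mg/L.
The observed yield is Y_obs = Y/(1 + k_d·θ_c) = 0.469 / (1 + 0.0972 × 8.51) = 0.469 / 1.827 = 0.2567 g VSS per g bCOD removed.
Substrate removed = Q·(S₀ − S) = 444 m³/d × (2390 − 6.03) g/m³ = 1.06×10^6 g/d = 1058 kg/d.
Net biomass production P_X = Y_obs × Q·(S₀ − S) = 0.2567 × 1058 = 271.7 kg VSS/d.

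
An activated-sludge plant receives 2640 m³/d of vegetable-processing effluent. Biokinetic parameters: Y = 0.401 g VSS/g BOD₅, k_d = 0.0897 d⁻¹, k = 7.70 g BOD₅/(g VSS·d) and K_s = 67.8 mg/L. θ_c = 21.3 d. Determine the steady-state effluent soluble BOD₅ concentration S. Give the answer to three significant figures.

For a completely mixed reactor with recycle the Lawrence–McCarty relation gives S = K_s·(1 + k_d·θ_c) / [θ_c·(Y·k − k_d) − 1] = 67.8 × (1 + 0.0897 × 21.3) / [21.3 × (0.401 × 7.70 − 0.0897) − 1] = 197.3 / 62.86 = 3.139 mg/L.

S ≈ 3.14 mg/L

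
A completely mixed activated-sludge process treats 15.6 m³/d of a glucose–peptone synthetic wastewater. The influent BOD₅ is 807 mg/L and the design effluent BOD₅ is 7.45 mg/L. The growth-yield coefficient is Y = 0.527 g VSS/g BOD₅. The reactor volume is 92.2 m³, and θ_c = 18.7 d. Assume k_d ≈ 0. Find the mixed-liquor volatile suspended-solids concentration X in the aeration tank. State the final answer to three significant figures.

X ≈ 1330 mg/L

Without decay, X = Y Q (S₀−S) θ_c / V = 0.527 × 15.6 × (807 − 7.45) × 18.7 / 92.2 = 1333 mg/L.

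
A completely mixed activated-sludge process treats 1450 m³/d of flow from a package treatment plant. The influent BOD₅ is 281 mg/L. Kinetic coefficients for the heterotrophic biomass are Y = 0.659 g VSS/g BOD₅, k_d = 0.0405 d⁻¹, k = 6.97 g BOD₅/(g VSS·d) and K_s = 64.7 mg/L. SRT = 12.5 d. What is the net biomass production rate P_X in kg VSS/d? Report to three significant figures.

P_X ≈ 177 kg VSS/d

Effluent substrate depends only on kinetics and SRT: S = K_s(1 + k_d θ_c) / [θ_c(Yk − k_d) − 1] = 64.7 × (1 + 0.0405 × 12.5) / [12.5 × (0.659 × 6.97 − 0.0405) − 1] = 97.45 / 55.91 = 1.743 mg/L.
Y_obs = Y / (1 + k_d θ_c) = 0.659 / (1 + 0.0405 × 12.5) = 0.659 / 1.506 = 0.4375.
ΔS = 281 − 1.74 = 279.3 mg/L, so the substrate removal rate is 1450 × 279.3/1000 = 404.9 kg BOD₅/d.
P_X = Y_obs · Q(S₀ − S) = 0.4375 × 404.9 = 177.2 kg VSS/d.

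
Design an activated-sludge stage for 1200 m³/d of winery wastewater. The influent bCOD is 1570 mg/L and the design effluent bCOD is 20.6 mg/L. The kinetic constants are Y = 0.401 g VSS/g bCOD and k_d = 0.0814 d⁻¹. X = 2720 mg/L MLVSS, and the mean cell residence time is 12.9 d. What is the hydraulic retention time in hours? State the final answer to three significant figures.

From the SRT design equation V = Y Q (S₀−S) θ_c / [X (1 + k_d θ_c)] = 0.401 × 1200 × (1570 − 20.6) × 12.9 / [2720 × (1 + 0.0814 × 12.9)] = 9.62×10^6 / 5576 = 1725 m³.
HRT = V/Q = 1725 m³ / 1200 m³·d⁻¹ = 1.437 d × 24 = 34.50 h.

τ ≈ 34.5 h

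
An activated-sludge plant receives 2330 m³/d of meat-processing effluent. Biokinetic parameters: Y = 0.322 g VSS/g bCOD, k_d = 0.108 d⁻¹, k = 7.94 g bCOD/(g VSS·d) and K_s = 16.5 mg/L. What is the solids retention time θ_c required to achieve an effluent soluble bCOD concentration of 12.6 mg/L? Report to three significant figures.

θ_c ≈ 1.00 d

From 1/θ_c = Y·k·S/(K_s + S) − k_d: Y·k·S/(K_s+S) = 0.322 × 7.94 × 12.6 / (16.5 + 12.6) = 1.107 d⁻¹.
θ_c = 1/(μ − k_d) = 1/(1.107 − 0.108) = 1/0.9990 = 1.001 d.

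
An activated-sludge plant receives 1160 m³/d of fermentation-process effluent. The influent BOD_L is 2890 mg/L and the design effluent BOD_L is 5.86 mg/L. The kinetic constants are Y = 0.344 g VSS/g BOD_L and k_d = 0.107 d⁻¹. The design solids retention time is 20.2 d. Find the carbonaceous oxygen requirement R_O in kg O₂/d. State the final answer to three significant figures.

R_O ≈ 2830 kg O₂/d

Y_obs = Y / (1 + k_d θ_c) = 0.344 / (1 + 0.107 × 20.2) = 0.344 / 3.161 = 0.1088.
ΔS = 2890 − 5.86 = 2884 mg/L, so the substrate removal rate is 1160 × 2884/1000 = 3346 kg BOD_L/d.
Biomass synthesised: P_X = Y_obs × 3346 = 364.0 kg VSS/d.
Carbonaceous O₂ demand = substrate oxidised − cell-mass equivalent = 3346 − 1.42 × 364.0 = 2829 kg O₂/d.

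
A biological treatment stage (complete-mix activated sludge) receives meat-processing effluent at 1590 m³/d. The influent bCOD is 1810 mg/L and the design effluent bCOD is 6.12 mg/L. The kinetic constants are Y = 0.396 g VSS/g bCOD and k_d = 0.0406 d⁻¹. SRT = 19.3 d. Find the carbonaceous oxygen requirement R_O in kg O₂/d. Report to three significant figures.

The observed yield is Y_obs = Y/(1 + k_d·θ_c) = 0.396 / (1 + 0.0406 × 19.3) = 0.396 / 1.784 = 0.2220 g VSS per g bCOD removed.
Mass of bCOD removed per day: Q(S₀ − S) = 1590 × 1804 g/m³ = 2868 kg/d.
P_X = Y_obs·Q·(S₀ − S) = 0.2220 × 2868 = 636.8 kg VSS/d.
Carbonaceous O₂ demand = substrate oxidised − cell-mass equivalent = 2868 − 1.42 × 636.8 = 1964 kg O₂/d.

R_O ≈ 1960 kg O₂/d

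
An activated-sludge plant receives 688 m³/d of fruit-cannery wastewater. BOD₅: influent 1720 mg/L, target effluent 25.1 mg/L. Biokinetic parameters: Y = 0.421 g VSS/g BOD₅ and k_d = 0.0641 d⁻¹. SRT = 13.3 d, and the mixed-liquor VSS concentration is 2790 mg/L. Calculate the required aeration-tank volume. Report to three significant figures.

V ≈ 1260 m³

Steady-state biomass mass balance: V·X·(1 + k_d·θ_c) = Y·Q·(S₀ − S)·θ_c, so V = 0.421 × 688 × (1720 − 25.1) × 13.3 / [2790 × (1 + 0.0641 × 13.3)] = 6.53×10^6 / 5169 = 1263 m³.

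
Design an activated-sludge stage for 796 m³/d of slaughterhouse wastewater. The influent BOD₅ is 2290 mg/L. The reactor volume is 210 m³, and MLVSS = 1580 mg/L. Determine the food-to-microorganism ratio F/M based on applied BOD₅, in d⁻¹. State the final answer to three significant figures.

F/M ≈ 5.49 d⁻¹

Food-to-microorganism ratio F/M = Q S₀ / (V X) = 796 × 2290 / (210.0 × 1580) = 5.494 d⁻¹.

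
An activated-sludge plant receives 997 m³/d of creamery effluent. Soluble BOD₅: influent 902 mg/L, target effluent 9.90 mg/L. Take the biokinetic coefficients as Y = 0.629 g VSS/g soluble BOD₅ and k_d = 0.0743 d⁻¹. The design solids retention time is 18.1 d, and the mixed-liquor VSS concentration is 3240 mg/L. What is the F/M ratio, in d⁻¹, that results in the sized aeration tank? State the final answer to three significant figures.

Rearranging the biomass balance for a CMAS with decay, V = Y·Q·ΔS·θ_c / [X·(1+k_d θ_c)] = 0.629 × 997 × (902 − 9.90) × 18.1 / [3240 × (1 + 0.0743 × 18.1)] = 1.01×10^7 / 7597 = 1333 m³.
F/M = Q·S₀ / (V·X) = 997 × 902 / (1333 × 3240) = 0.2082 g soluble BOD₅·(g VSS·d)⁻¹.

F/M ≈ 0.208 d⁻¹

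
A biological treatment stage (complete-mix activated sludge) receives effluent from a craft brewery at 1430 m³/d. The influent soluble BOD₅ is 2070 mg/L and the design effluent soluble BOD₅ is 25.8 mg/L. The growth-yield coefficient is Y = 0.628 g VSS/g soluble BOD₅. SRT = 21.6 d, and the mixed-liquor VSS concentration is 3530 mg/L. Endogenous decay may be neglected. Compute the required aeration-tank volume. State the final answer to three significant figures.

V ≈ 11200 m³

With k_d = 0 the design equation reduces to V = Y Q (S₀−S) θ_c / X = 0.628 × 1430 × (2070 − 25.8) × 21.6 / 3530 = 11233 m³.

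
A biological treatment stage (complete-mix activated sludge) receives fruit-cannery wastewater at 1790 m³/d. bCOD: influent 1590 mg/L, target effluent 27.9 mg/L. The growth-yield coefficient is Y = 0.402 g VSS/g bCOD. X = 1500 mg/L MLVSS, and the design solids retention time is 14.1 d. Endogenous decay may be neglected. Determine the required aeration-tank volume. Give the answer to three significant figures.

V ≈ 10600 m³

V·X = Y·Q·ΔS·θ_c gives V = 0.402 × 1790 × (1590 − 27.9) × 14.1 / 1500 = 10566 m³.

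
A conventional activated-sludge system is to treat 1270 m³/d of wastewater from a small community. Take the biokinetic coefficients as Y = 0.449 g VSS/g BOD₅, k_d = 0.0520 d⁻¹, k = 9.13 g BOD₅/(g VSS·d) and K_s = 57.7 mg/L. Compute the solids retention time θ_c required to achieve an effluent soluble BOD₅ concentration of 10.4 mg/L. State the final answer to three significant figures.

Specific growth rate at S = 10.4 mg/L: μ = YkS/(K_s+S) = 0.449·9.13·10.4/(57.7+10.4) = 0.6260 d⁻¹.
1/θ_c = 0.6260 − 0.0520 = 0.5740 d⁻¹, so θ_c = 1.742 d.

θ_c ≈ 1.74 d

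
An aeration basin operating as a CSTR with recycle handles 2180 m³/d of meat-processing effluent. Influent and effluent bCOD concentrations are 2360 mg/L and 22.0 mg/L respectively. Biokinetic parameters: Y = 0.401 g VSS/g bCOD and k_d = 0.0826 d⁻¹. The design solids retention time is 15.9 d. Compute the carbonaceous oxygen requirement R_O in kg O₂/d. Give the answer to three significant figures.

Observed yield with endogenous decay: Y_obs = Y / (1 + k_d·θ_c) = 0.401 / (1 + 0.0826 × 15.9) = 0.401 / 2.313 = 0.1733 g VSS/g bCOD.
ΔS = 2360 − 22.0 = 2338 mg/L, so the substrate removal rate is 2180 × 2338/1000 = 5097 kg bCOD/d.
Net sludge production P_X = 0.1733 × 5097 = 883.5 kg VSS/d.
Carbonaceous O₂ demand = substrate oxidised − cell-mass equivalent = 5097 − 1.42 × 883.5 = 3842 kg O₂/d.

R_O ≈ 3840 kg O₂/d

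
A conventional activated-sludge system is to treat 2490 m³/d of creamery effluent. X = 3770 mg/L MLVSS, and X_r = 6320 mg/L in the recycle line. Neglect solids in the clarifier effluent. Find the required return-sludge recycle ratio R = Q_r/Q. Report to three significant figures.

R ≈ 1.48

Mass balance around the secondary clarifier (neglecting effluent solids): R = X / (X_r − X) = 3770 / (6320 − 3770) = 1.478.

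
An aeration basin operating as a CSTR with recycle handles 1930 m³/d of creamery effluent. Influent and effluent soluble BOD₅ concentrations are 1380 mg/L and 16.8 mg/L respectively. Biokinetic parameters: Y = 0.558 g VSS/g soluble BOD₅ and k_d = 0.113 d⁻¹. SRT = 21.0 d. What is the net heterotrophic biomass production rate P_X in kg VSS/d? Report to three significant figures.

Correct the yield for decay: Y_obs = Y/(1 + k_d θ_c) = 0.558 / (1 + 0.113 × 21.0) = 0.558 / 3.373 = 0.1654.
Mass of soluble BOD₅ removed per day: Q(S₀ − S) = 1930 × 1363 g/m³ = 2631 kg/d.
Net biomass production P_X = Y_obs × Q·(S₀ − S) = 0.1654 × 2631 = 435.2 kg VSS/d.

P_X ≈ 435 kg VSS/d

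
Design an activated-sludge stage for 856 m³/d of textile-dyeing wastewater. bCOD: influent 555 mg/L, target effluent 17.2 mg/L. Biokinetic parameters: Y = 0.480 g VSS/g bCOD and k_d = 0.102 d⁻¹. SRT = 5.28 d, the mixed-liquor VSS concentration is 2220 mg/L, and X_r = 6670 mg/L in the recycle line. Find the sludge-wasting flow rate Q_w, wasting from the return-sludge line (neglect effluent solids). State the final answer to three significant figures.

From the SRT design equation V = Y Q (S₀−S) θ_c / [X (1 + k_d θ_c)] = 0.480 × 856 × (555 − 17.2) × 5.28 / [2220 × (1 + 0.102 × 5.28)] = 1.17×10^6 / 3416 = 341.6 m³.
θ_c = V·X/(Q_w·X_r) when wasting from the recycle, so Q_w = V·X/(θ_c·X_r) = 341.6 × 2220 / (5.28 × 6670) = 21.53 m³/d.

Q_w ≈ 21.5 m³/d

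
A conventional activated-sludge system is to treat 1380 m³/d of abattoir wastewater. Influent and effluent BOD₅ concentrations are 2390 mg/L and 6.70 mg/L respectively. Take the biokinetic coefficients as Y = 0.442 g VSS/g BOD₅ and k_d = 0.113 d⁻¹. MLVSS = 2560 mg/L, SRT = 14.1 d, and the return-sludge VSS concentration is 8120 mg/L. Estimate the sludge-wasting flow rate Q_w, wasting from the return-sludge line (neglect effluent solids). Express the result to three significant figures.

Q_w ≈ 69.0 m³/d

From the SRT design equation V = Y Q (S₀−S) θ_c / [X (1 + k_d θ_c)] = 0.442 × 1380 × (2390 − 6.70) × 14.1 / [2560 × (1 + 0.113 × 14.1)] = 2.05×10^7 / 6639 = 3087 m³.
Wasting from the return line (neglecting effluent solids): Q_w = V·X / (θ_c·X_r) = 3087 × 2560 / (14.1 × 8120) = 69.04 m³/d.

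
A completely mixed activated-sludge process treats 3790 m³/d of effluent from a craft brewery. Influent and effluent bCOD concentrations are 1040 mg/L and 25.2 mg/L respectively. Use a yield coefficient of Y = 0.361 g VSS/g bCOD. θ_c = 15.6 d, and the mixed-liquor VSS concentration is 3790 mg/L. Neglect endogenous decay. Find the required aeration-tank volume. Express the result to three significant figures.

V ≈ 5710 m³

With k_d = 0 the design equation reduces to V = Y Q (S₀−S) θ_c / X = 0.361 × 3790 × (1040 − 25.2) × 15.6 / 3790 = 5715 m³.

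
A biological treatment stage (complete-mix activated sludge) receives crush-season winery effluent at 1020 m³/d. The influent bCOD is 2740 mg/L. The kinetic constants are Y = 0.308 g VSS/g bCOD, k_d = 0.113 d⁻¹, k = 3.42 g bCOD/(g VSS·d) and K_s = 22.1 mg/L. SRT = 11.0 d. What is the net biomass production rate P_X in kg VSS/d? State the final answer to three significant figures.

Effluent substrate depends only on kinetics and SRT: S = K_s(1 + k_d θ_c) / [θ_c(Yk − k_d) − 1] = 22.1 × (1 + 0.113 × 11.0) / [11.0 × (0.308 × 3.42 − 0.113) − 1] = 49.57 / 9.344 = 5.305 mg/L.
Observed yield with endogenous decay: Y_obs = Y / (1 + k_d·θ_c) = 0.308 / (1 + 0.113 × 11.0) = 0.308 / 2.243 = 0.1373 g VSS/g bCOD.
Q·(S₀ − S) = 1020 × (2740 − 5.31) × 10⁻³ = 2789 kg/d removed.
Biomass produced: P_X = Y_obs·Q·ΔS = 0.1373 × 2789 ≈ 383.0 kg VSS/d.

P_X ≈ 383 kg VSS/d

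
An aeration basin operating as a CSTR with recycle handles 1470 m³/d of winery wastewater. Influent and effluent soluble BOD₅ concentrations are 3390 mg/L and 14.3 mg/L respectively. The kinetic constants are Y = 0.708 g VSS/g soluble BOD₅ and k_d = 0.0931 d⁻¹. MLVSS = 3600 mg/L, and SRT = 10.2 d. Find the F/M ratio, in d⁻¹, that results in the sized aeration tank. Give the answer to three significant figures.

F/M ≈ 0.271 d⁻¹

From the SRT design equation V = Y Q (S₀−S) θ_c / [X (1 + k_d θ_c)] = 0.708 × 1470 × (3390 − 14.3) × 10.2 / [3600 × (1 + 0.0931 × 10.2)] = 3.58×10^7 / 7019 = 5106 m³.
F/M = applied load / biomass = Q·S₀/(V·X) = 1470 × 3390 / (5106 × 3600) = 0.2711 d⁻¹.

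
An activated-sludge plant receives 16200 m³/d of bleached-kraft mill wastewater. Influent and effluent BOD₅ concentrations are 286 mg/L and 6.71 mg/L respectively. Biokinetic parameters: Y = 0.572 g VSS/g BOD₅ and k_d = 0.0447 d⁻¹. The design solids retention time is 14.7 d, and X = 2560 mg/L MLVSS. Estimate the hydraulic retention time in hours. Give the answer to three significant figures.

Rearranging the biomass balance for a CMAS with decay, V = Y·Q·ΔS·θ_c / [X·(1+k_d θ_c)] = 0.572 × 16200 × (286 − 6.71) × 14.7 / [2560 × (1 + 0.0447 × 14.7)] = 3.8×10^7 / 4242 = 8968 m³.
Hydraulic retention time τ = V/Q = 8968 / 16200 = 0.5536 d = 13.29 h.

τ ≈ 13.3 h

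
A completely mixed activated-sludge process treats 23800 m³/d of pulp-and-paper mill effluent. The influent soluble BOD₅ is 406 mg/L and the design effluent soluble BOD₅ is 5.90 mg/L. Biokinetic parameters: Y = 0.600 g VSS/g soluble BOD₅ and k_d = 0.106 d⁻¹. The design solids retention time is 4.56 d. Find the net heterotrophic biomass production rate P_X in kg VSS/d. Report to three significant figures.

Observed yield with endogenous decay: Y_obs = Y / (1 + k_d·θ_c) = 0.600 / (1 + 0.106 × 4.56) = 0.600 / 1.483 = 0.4045 g VSS/g soluble BOD₅.
Q·(S₀ − S) = 23800 × (406 − 5.90) × 10⁻³ = 9522 kg/d removed.
So the net sludge growth is P_X = 0.4045 × 9522 = 3852 kg VSS/d.

P_X ≈ 3850 kg VSS/d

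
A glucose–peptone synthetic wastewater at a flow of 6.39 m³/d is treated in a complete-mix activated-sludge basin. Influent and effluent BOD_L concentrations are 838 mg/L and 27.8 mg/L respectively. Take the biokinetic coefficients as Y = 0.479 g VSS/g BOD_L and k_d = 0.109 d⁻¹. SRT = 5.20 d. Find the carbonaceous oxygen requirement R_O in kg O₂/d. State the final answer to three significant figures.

R_O ≈ 2.93 kg O₂/d

Y_obs = Y / (1 + k_d θ_c) = 0.479 / (1 + 0.109 × 5.20) = 0.479 / 1.567 = 0.3057.
ΔS = 838 − 27.8 = 810.2 mg/L, so the substrate removal rate is 6.39 × 810.2/1000 = 5.177 kg BOD_L/d.
P_X = Y_obs·Q·(S₀ − S) = 0.3057 × 5.177 = 1.583 kg VSS/d.
Carbonaceous O₂ demand = substrate oxidised − cell-mass equivalent = 5.177 − 1.42 × 1.583 = 2.930 kg O₂/d.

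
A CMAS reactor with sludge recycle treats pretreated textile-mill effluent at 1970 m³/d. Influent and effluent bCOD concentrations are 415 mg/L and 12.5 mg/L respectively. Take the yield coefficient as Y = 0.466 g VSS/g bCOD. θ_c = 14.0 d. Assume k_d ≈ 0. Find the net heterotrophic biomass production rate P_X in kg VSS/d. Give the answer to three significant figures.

P_X ≈ 370 kg VSS/d

With endogenous decay neglected, the observed yield equals the true yield: Y_obs = Y = 0.466 g VSS/g bCOD.
Mass of bCOD removed per day: Q(S₀ − S) = 1970 × 402.5 g/m³ = 792.9 kg/d.
Net biomass production P_X = Y_obs × Q·(S₀ − S) = 0.4660 × 792.9 = 369.5 kg VSS/d.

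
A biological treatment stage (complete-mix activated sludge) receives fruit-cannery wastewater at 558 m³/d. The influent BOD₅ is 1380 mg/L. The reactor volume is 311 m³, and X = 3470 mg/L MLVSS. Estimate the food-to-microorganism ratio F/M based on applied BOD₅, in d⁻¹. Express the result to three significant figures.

F/M ≈ 0.714 d⁻¹

F/M = Q·S₀ / (V·X) = 558 × 1380 / (311.0 × 3470) = 0.7135 g BOD₅·(g VSS·d)⁻¹.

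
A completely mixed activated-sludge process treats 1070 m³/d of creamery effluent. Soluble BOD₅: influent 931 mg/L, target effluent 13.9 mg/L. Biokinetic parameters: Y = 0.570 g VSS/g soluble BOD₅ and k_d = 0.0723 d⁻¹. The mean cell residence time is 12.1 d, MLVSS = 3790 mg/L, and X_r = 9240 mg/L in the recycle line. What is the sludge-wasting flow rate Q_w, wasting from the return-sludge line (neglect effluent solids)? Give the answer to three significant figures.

Rearranging the biomass balance for a CMAS with decay, V = Y·Q·ΔS·θ_c / [X·(1+k_d θ_c)] = 0.570 × 1070 × (931 − 13.9) × 12.1 / [3790 × (1 + 0.0723 × 12.1)] = 6.77×10^6 / 7106 = 952.5 m³.
Q_w = (V·X)/(θ_c X_r) = 952.5 × 3790 / (12.1 × 9240) = 32.29 m³/d.

Q_w ≈ 32.3 m³/d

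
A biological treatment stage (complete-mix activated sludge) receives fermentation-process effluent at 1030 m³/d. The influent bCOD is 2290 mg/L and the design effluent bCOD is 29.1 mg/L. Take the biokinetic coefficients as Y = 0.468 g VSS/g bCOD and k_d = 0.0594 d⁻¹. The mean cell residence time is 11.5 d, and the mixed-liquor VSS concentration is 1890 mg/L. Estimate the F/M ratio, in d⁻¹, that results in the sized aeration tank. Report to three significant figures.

F/M ≈ 0.317 d⁻¹

Rearranging the biomass balance for a CMAS with decay, V = Y·Q·ΔS·θ_c / [X·(1+k_d θ_c)] = 0.468 × 1030 × (2290 − 29.1) × 11.5 / [1890 × (1 + 0.0594 × 11.5)] = 1.25×10^7 / 3181 = 3940 m³.
F/M = applied load / biomass = Q·S₀/(V·X) = 1030 × 2290 / (3940 × 1890) = 0.3168 d⁻¹.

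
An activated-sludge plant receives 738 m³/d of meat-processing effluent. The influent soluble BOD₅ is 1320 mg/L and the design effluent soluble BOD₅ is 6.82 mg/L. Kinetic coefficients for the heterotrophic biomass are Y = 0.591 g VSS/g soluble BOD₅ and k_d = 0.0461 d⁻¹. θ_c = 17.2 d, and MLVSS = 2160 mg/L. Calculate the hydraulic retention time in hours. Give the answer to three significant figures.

τ ≈ 82.7 h

Rearranging the biomass balance for a CMAS with decay, V = Y·Q·ΔS·θ_c / [X·(1+k_d θ_c)] = 0.591 × 738 × (1320 − 6.82) × 17.2 / [2160 × (1 + 0.0461 × 17.2)] = 9.85×10^6 / 3873 = 2544 m³.
τ = V/Q = 2544/738 = 3.447 d, or 82.72 h.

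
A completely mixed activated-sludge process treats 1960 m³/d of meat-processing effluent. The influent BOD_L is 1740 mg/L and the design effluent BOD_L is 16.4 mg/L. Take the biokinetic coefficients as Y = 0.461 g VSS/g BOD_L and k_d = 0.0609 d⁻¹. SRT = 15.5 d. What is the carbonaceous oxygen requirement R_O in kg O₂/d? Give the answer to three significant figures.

R_O ≈ 2240 kg O₂/d

Y_obs = Y / (1 + k_d θ_c) = 0.461 / (1 + 0.0609 × 15.5) = 0.461 / 1.944 = 0.2371.
ΔS = 1740 − 16.4 = 1724 mg/L, so the substrate removal rate is 1960 × 1724/1000 = 3378 kg BOD_L/d.
Net sludge production P_X = 0.2371 × 3378 = 801.1 kg VSS/d.
R_O = Q·ΔS − 1.42 P_X = 3378 − 1138 = 2241 kg O₂/d.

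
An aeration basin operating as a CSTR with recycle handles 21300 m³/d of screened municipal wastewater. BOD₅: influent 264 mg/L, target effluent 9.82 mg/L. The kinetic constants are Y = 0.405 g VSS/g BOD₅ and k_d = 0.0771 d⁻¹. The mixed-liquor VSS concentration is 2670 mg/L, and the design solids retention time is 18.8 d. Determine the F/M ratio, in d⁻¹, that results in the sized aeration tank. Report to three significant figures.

Steady-state biomass mass balance: V·X·(1 + k_d·θ_c) = Y·Q·(S₀ − S)·θ_c, so V = 0.405 × 21300 × (264 − 9.82) × 18.8 / [2670 × (1 + 0.0771 × 18.8)] = 4.12×10^7 / 6540 = 6303 m³.
F/M = Q·S₀ / (V·X) = 21300 × 264 / (6303 × 2670) = 0.3341 g BOD₅·(g VSS·d)⁻¹.

F/M ≈ 0.334 d⁻¹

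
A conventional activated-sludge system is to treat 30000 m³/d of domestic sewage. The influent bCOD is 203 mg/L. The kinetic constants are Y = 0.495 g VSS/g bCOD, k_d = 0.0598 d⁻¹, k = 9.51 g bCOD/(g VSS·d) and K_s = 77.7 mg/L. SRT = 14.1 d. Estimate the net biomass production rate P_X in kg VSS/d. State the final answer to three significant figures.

P_X ≈ 1620 kg VSS/d

Effluent substrate depends only on kinetics and SRT: S = K_s(1 + k_d θ_c) / [θ_c(Yk − k_d) − 1] = 77.7 × (1 + 0.0598 × 14.1) / [14.1 × (0.495 × 9.51 − 0.0598) − 1] = 143.2 / 64.53 = 2.219 mg/L.
Y_obs = Y / (1 + k_d θ_c) = 0.495 / (1 + 0.0598 × 14.1) = 0.495 / 1.843 = 0.2686.
Substrate removed = Q·(S₀ − S) = 30000 m³/d × (203 − 2.22) g/m³ = 6.02×10^6 g/d = 6023 kg/d.
P_X = Y_obs · Q(S₀ − S) = 0.2686 × 6023 = 1618 kg VSS/d.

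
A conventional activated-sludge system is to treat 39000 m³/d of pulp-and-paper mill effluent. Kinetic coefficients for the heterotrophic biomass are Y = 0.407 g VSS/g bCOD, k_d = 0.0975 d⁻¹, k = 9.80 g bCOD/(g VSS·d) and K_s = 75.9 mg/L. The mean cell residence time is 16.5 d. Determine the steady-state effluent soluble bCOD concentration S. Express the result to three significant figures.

From the Monod/SRT balance for a CMAS, S = K_s·(1+k_d θ_c)/[θ_c·(Y k − k_d) − 1] = 75.9 × (1 + 0.0975 × 16.5) / [16.5 × (0.407 × 9.80 − 0.0975) − 1] = 198.0 / 63.20 = 3.133 mg/L.

S ≈ 3.13 mg/L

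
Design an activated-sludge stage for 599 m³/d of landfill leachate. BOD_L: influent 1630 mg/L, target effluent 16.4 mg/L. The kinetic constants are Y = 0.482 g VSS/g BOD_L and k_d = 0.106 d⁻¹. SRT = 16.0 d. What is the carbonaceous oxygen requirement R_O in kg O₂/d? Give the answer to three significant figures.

R_O ≈ 721 kg O₂/d

Y_obs = Y / (1 + k_d θ_c) = 0.482 / (1 + 0.106 × 16.0) = 0.482 / 2.696 = 0.1788.
ΔS = 1630 − 16.4 = 1614 mg/L, so the substrate removal rate is 599 × 1614/1000 = 966.5 kg BOD_L/d.
P_X = Y_obs·Q·(S₀ − S) = 0.1788 × 966.5 = 172.8 kg VSS/d.
R_O = Q·(S₀ − S) − 1.42·P_X = 966.5 − 1.42 × 172.8 = 721.2 kg O₂/d.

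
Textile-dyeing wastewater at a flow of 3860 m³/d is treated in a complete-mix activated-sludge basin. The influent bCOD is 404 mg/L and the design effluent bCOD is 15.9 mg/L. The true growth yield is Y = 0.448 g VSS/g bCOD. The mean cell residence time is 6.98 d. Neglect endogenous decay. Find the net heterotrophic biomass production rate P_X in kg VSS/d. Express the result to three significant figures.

Since k_d ≈ 0, Y_obs = Y = 0.448 g VSS/g bCOD.
Mass of bCOD removed per day: Q(S₀ − S) = 3860 × 388.1 g/m³ = 1498 kg/d.
Biomass produced: P_X = Y_obs·Q·ΔS = 0.4480 × 1498 ≈ 671.1 kg VSS/d.

P_X ≈ 671 kg VSS/d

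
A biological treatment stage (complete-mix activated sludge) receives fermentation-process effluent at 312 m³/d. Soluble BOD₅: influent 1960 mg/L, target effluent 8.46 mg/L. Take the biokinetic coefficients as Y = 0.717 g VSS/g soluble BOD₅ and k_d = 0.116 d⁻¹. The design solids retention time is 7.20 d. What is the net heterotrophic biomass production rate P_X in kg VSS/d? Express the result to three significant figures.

P_X ≈ 238 kg VSS/d

Observed yield with endogenous decay: Y_obs = Y / (1 + k_d·θ_c) = 0.717 / (1 + 0.116 × 7.20) = 0.717 / 1.835 = 0.3907 g VSS/g soluble BOD₅.
Q·(S₀ − S) = 312 × (1960 − 8.46) × 10⁻³ = 608.9 kg/d removed.
P_X = Y_obs · Q(S₀ − S) = 0.3907 × 608.9 = 237.9 kg VSS/d.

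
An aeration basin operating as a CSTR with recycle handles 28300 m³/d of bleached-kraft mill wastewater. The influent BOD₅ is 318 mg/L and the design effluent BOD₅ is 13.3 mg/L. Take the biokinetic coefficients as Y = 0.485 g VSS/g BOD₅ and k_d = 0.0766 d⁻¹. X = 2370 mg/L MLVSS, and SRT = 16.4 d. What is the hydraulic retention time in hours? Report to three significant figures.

τ ≈ 10.9 h

From the SRT design equation V = Y Q (S₀−S) θ_c / [X (1 + k_d θ_c)] = 0.485 × 28300 × (318 − 13.3) × 16.4 / [2370 × (1 + 0.0766 × 16.4)] = 6.86×10^7 / 5347 = 12827 m³.
HRT = V/Q = 12827 m³ / 28300 m³·d⁻¹ = 0.4532 d × 24 = 10.88 h.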